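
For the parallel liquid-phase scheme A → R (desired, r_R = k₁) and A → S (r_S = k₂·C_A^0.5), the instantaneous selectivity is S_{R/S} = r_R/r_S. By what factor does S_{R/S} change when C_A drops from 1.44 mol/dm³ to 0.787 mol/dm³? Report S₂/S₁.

S_{R/S} = (k₁/k₂)·C_A^-0.5, so S₂/S₁ = (C_{A,2}/C_{A,1})^-0.5.
= (0.787/1.44)^(-0.5) = (0.5465)^(-0.5) = 1.35.

1.35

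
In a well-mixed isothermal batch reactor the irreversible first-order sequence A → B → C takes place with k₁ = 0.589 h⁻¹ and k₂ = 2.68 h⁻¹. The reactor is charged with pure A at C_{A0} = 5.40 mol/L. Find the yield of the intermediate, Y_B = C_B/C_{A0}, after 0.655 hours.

0.143

Solving the coupled first-order balances gives C_B(t) = [k₁/(k₂−k₁)]·C_{A0}·(e^(−k₁t) − e^(−k₂t)).
e^(−k₁t) = e^(−0.589×0.655) = e^(−0.3858) = 0.6799; e^(−k₂t) = e^(−1.755) = 0.1728.
C_B = 0.589×5.40/(2.68−0.589) × (0.6799−0.1728) = 1.521×0.5071 = 0.7713 mol/L.
Y_B = C_B/C_{A0} = 0.7713/5.40 = 0.143.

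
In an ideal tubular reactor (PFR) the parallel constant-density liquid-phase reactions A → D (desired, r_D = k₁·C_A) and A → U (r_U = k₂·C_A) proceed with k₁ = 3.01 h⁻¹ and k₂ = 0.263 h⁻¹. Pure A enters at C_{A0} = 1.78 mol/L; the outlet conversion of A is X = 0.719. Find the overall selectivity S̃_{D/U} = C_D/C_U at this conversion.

C_A = C_{A0}(1−X) = 0.5002 mol/L.
Both paths are first order in A, so the instantaneous fraction to D is constant: dC_D/d(−C_A) = k₁/(k₁+k₂) = 0.9196.
C_D = 0.9196·(C_{A0}−C_A) = 0.9196×1.280 = 1.18 mol/L.
C_U = (C_{A0}−C_A)−C_D = 0.1028 mol/L; S̃_{D/U} = 1.177/0.1028 = 11.4.

11.4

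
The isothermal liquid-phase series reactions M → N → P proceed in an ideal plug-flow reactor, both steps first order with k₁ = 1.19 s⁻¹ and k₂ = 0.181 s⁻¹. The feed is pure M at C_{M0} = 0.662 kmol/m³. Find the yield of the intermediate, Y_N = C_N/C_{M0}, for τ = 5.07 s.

0.468

For first-order series with pure M initially, C_N(τ) = k₁C_{M0}/(k₂−k₁)·(e^(−k₁τ) − e^(−k₂τ)).
e^(−k₁τ) = e^(−1.19×5.07) = e^(−6.033) = 0.002398; e^(−k₂τ) = e^(−0.9177) = 0.3994.
C_N = 1.19×0.662/(0.181−1.19) × (0.002398−0.3994) = (-0.7808)×(-0.3971) = 0.3100 kmol/m³.
Y_N = C_N/C_{M0} = 0.3100/0.662 = 0.468.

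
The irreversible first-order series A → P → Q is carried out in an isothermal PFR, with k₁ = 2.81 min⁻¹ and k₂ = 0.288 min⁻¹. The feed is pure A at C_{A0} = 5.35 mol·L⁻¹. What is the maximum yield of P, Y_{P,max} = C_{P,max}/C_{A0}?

Evaluating C_P at τ_opt = ln(k₂/k₁)/(k₂−k₁) gives C_{P,max}/C_{A0} = (k₁/k₂)^[k₂/(k₂−k₁)].
= (2.81/0.288)^(0.288/(0.288−2.81)) = (9.757)^(-0.1142) = 0.7709.

0.771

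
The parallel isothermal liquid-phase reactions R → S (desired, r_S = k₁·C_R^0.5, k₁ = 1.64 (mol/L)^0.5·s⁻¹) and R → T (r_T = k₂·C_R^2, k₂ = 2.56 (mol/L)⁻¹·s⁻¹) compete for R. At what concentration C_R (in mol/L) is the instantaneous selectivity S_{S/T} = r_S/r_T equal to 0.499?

1.18 mol/L

S_{S/T} = (k₁/k₂)·C_R^-1.5 ⇒ C_R = (S·k₂/k₁)^(1/(-1.5)).
= (0.499×2.56/1.64)^(-0.6667) = (0.7789)^(-0.6667) = 1.18 mol/L.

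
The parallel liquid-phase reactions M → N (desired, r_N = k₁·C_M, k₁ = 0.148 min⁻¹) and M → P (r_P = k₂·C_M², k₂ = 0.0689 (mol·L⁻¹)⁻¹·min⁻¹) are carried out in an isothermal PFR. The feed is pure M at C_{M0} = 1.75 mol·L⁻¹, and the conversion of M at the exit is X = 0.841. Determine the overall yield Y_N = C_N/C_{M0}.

C_M = C_{M0}(1−X) = 0.2783 mol·L⁻¹.
Along a PFR/batch, dC_N/dC_M = −r_N/(r_N+r_P) = −k₁/(k₁+k₂·C_M).
Integrating from C_{M0} to C_M: C_N = (0.148/0.0689)·ln[(0.148+0.0689·1.75)/(0.148+0.0689·0.278)] = 2.148·ln(0.2686/0.1672) = 1.018 mol·L⁻¹.
Y_N = C_N/C_{M0} = 1.018/1.75 = 0.582.

0.582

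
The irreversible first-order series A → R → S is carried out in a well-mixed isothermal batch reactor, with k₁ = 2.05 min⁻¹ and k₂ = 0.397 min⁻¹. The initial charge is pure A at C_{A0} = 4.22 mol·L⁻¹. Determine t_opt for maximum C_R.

0.993 min

For first-order series the maximum of C_R occurs at t_opt = ln(k₂/k₁)/(k₂−k₁).
= ln(0.397/2.05)/(0.397−2.05) = ln(0.1937)/-1.653 = -1.642/-1.653 = 0.993 min.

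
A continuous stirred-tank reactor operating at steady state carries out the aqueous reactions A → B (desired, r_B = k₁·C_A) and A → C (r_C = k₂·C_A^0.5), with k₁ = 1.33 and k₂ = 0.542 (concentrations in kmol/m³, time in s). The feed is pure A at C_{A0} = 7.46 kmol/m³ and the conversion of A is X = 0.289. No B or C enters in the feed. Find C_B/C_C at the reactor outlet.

Exit C_A = C_{A0}(1−X) = 7.46×0.711 = 5.304 kmol/m³.
A CSTR operates uniformly at the exit composition, giving r_B = 7.054 and r_C = 1.248 (each k·C_A^n at C_A = 5.304).
Overall selectivity = C_B/C_C = r_Bτ/(r_Cτ) = r_B/r_C = 5.65.

5.65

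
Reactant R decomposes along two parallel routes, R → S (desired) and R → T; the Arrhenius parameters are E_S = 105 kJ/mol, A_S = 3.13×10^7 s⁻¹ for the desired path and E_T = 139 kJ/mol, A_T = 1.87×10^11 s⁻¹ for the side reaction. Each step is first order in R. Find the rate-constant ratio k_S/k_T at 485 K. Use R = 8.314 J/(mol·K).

With equal orders, S_{S/T} = k_S/k_T = (A_S/A_T)·exp[(E_T−E_S)/(RT)].
(E_T−E_S)/(RT) = (139−105)×10³/(8.314×485) = 34000/4032 = 8.432.
k_S/k_T = (3.13×10^7/1.87×10^11)·exp(8.432) = 1.674×10^-4 × 4591 = 0.769.

0.769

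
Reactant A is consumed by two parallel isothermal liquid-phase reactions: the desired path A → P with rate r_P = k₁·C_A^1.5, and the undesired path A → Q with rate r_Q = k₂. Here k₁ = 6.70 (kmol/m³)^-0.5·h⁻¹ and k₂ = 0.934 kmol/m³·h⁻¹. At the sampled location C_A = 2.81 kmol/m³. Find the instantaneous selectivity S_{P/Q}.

S_{P/Q} = r_P/r_Q = (k₁·C_A^1.5)/(k₂) = (k₁/k₂)·C_A^1.5.
= (6.70×2.810^1.5) / (0.934) = 31.56/0.9340 = 33.8.

33.8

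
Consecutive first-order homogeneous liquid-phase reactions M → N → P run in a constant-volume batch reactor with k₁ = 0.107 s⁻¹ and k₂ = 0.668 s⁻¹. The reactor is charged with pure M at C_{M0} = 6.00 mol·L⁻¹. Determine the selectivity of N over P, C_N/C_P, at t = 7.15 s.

The intermediate concentration in a first-order A→B→C sequence is C_N = k₁C_{M0}(e^(−k₁t) − e^(−k₂t))/(k₂−k₁).
e^(−k₁t) = e^(−0.107×7.15) = e^(−0.7651) = 0.4653; e^(−k₂t) = e^(−4.776) = 0.008428.
C_N = 0.107×6.00/(0.668−0.107) × (0.4653−0.008428) = 1.144×0.4569 = 0.5228 mol·L⁻¹.
C_M = C_{M0}e^(−k₁t) = 2.792 mol·L⁻¹, so C_P = C_{M0}−C_M−C_N = 2.685 mol·L⁻¹; C_N/C_P = 0.195.

0.195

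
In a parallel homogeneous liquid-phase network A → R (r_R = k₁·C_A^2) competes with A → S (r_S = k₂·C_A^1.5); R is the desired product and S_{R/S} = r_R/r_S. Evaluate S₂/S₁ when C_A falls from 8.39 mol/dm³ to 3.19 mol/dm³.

0.617

S_{R/S} = (k₁/k₂)·C_A^0.5, so S₂/S₁ = (C_{A,2}/C_{A,1})^0.5.
= (3.19/8.39)^0.5 = (0.3802)^0.5 = 0.617.
Selectivity toward R falls as C_A falls — high-concentration operation is favoured.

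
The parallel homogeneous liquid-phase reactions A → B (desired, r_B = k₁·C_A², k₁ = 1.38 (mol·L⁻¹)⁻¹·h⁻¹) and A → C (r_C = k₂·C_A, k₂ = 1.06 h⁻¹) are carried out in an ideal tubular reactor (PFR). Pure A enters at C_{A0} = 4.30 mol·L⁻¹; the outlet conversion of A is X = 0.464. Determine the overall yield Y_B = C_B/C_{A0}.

C_A = C_{A0}(1−X) = 2.305 mol·L⁻¹.
Along a PFR/batch, dC_C/dC_A = −r_C/(r_B+r_C) = −k₂/(k₂+k₁·C_A).
Integrating from C_{A0} to C_A: C_C = (1.06/1.38)·ln[(1.06+1.38·4.30)/(1.06+1.38·2.30)] = 0.7681·ln(6.994/4.241) = 0.3843 mol·L⁻¹.
Then C_B = (C_{A0}−C_A) − C_C = 1.995 − 0.3843 = 1.611 mol·L⁻¹.
Y_B = C_B/C_{A0} = 1.611/4.30 = 0.375.

0.375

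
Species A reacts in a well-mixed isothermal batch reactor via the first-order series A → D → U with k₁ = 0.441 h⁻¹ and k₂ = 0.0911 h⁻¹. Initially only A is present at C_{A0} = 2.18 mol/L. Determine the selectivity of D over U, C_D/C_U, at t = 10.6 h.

For first-order series with pure A initially, C_D(t) = k₁C_{A0}/(k₂−k₁)·(e^(−k₁t) − e^(−k₂t)).
e^(−k₁t) = e^(−0.441×10.6) = e^(−4.675) = 0.009329; e^(−k₂t) = e^(−0.9657) = 0.3807.
C_D = 0.441×2.18/(0.0911−0.441) × (0.009329−0.3807) = (-2.748)×(-0.3714) = 1.020 mol/L.
C_A = C_{A0}e^(−k₁t) = 0.02034 mol/L, so C_U = C_{A0}−C_A−C_D = 1.139 mol/L; C_D/C_U = 0.896.

0.896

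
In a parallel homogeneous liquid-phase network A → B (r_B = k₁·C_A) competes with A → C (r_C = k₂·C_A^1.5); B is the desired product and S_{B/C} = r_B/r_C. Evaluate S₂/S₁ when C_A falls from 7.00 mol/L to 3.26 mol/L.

1.47

S_{B/C} = (k₁/k₂)·C_A^-0.5, so S₂/S₁ = (C_{A,2}/C_{A,1})^-0.5.
= (3.26/7.00)^(-0.5) = (0.4657)^(-0.5) = 1.47.
Selectivity toward B rises as C_A falls — low-concentration operation is favoured.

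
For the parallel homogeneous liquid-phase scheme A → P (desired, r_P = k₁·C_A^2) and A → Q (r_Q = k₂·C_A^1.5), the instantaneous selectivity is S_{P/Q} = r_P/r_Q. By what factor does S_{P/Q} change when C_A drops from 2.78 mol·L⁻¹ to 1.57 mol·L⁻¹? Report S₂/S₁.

S_{P/Q} = (k₁/k₂)·C_A^0.5, so S₂/S₁ = (C_{A,2}/C_{A,1})^0.5.
= (1.57/2.78)^0.5 = (0.5647)^0.5 = 0.751.
Selectivity toward P falls as C_A falls — high-concentration operation is favoured.

0.751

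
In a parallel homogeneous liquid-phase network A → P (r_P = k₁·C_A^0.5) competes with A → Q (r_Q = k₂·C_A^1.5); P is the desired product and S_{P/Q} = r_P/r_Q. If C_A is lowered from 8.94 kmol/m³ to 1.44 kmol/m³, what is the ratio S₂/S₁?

6.21

S_{P/Q} = (k₁/k₂)·C_A⁻¹, so S₂/S₁ = (C_{A,2}/C_{A,1})⁻¹.
= 8.94/1.44 = 6.21.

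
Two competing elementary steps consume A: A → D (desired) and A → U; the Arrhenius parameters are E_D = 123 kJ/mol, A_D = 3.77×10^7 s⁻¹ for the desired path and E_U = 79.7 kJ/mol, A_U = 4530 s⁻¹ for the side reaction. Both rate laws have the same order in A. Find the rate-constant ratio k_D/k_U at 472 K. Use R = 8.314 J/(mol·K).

0.134

Since both paths have the same order in A, the concentration cancels and S_{D/U} = k_D/k_U = (A_D/A_U)·exp[(E_U−E_D)/(RT)].
(E_U−E_D)/(RT) = (79.7−123)×10³/(8.314×472) = -43300/3924 = -11.03.
k_D/k_U = (3.77×10^7/4530)·exp(-11.03) = 8322 × 1.614×10^-5 = 0.134.
Since E_D > E_U, raising the temperature improves selectivity toward D.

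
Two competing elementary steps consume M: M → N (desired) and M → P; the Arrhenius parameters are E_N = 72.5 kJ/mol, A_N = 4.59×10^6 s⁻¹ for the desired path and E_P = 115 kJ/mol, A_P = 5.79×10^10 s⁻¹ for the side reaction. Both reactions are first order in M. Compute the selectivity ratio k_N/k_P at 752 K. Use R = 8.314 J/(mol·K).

0.0710

Since both paths have the same order in M, the concentration cancels and S_{N/P} = k_N/k_P = (A_N/A_P)·exp[(E_P−E_N)/(RT)].
(E_P−E_N)/(RT) = (115−72.5)×10³/(8.314×752) = 42500/6252 = 6.798.
k_N/k_P = (4.59×10^6/5.79×10^10)·exp(6.798) = 7.927×10^-5 × 895.8 = 0.0710.
Since E_N < E_P, lowering the temperature improves selectivity toward N.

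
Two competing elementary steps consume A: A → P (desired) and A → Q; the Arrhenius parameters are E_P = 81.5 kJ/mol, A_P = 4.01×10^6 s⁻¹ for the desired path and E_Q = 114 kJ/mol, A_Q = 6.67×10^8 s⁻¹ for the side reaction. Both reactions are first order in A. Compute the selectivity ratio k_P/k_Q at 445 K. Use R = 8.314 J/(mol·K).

With equal orders, S_{P/Q} = k_P/k_Q = (A_P/A_Q)·exp[(E_Q−E_P)/(RT)].
(E_Q−E_P)/(RT) = (114−81.5)×10³/(8.314×445) = 32500/3700 = 8.784.
k_P/k_Q = (4.01×10^6/6.67×10^8)·exp(8.784) = 0.006012 × 6532 = 39.3.
Since E_P < E_Q, lowering the temperature improves selectivity toward P.

39.3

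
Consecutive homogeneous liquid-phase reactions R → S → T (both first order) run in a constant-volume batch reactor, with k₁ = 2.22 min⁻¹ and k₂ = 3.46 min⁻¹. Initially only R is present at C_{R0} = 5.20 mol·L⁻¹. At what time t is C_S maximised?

For first-order series the maximum of C_S occurs at t_opt = ln(k₂/k₁)/(k₂−k₁).
= ln(3.46/2.22)/(3.46−2.22) = ln(1.559)/1.240 = 0.4438/1.240 = 0.358 min.

0.358 min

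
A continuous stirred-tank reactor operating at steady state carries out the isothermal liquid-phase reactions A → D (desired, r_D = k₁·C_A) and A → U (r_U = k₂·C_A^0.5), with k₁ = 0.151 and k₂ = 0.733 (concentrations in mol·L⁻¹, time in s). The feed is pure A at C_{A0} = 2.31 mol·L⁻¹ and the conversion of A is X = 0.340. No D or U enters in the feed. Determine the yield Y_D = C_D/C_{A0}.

Exit C_A = C_{A0}(1−X) = 2.31×0.660 = 1.525 mol·L⁻¹.
In a CSTR the entire volume is at exit conditions, so r_D = 0.151×1.525 = 0.2302 and r_U = 0.733×1.525^0.5 = 0.9051.
Fraction of consumed A going to D: r_D/(r_D+r_U) = 0.2028.
C_D = 0.2028·C_{A0}·X = 0.2028×2.31×0.340 = 0.159 mol·L⁻¹; Y_D = C_D/C_{A0} = 0.0689.

0.0689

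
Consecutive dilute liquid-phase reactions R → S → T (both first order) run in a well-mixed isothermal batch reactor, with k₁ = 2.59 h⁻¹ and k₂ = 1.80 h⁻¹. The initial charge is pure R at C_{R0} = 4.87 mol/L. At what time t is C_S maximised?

0.461 h

Setting dC_S/dt = 0 gives t_opt = ln(k₂/k₁)/(k₂−k₁).
= ln(1.80/2.59)/(1.80−2.59) = ln(0.6950)/-0.7900 = -0.3639/-0.7900 = 0.461 h.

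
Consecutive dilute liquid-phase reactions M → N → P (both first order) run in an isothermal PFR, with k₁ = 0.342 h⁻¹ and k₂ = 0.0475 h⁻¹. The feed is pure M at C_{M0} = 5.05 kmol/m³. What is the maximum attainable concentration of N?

3.67 kmol/m³

Evaluating C_N at τ_opt = ln(k₂/k₁)/(k₂−k₁) gives C_{N,max}/C_{M0} = (k₁/k₂)^[k₂/(k₂−k₁)].
= (0.342/0.0475)^(0.0475/(0.0475−0.342)) = (7.200)^(-0.1613) = 0.7273.
C_{N,max} = 0.7273×5.05 = 3.67 kmol/m³.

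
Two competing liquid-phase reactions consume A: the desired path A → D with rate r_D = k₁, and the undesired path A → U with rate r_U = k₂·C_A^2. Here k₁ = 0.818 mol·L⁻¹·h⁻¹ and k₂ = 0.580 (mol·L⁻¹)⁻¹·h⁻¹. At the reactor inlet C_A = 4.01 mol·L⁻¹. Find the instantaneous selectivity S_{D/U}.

0.0877

S_{D/U} = r_D/r_U = (k₁)/(k₂·C_A^2) = (k₁/k₂)·C_A^-2.
= (0.818) / (0.580×4.010^2) = 0.8180/9.326 = 0.0877.
The undesired path is higher order in A, so low C_A (CSTR or dilute feed) favours D.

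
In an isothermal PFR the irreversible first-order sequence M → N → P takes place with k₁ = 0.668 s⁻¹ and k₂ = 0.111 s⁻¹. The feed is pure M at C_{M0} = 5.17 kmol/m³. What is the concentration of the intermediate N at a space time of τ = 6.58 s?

For first-order series with pure M initially, C_N(τ) = k₁C_{M0}/(k₂−k₁)·(e^(−k₁τ) − e^(−k₂τ)).
e^(−k₁τ) = e^(−0.668×6.58) = e^(−4.395) = 0.01233; e^(−k₂τ) = e^(−0.7304) = 0.4817.
C_N = 0.668×5.17/(0.111−0.668) × (0.01233−0.4817) = (-6.200)×(-0.4694) = 2.910 kmol/m³.

2.91 kmol/m³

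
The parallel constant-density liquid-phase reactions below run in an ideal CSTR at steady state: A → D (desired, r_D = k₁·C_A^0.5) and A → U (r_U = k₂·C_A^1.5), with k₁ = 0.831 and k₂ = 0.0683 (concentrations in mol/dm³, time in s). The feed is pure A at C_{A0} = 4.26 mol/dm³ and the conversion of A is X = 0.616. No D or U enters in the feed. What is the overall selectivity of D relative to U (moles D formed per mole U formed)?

Exit C_A = C_{A0}(1−X) = 4.26×0.384 = 1.636 mol/dm³.
Rates in a CSTR are evaluated at the outlet concentration: r_D = 0.831×1.636^0.5 = 1.063, r_U = 0.0683×1.636^1.5 = 0.1429.
Overall selectivity = C_D/C_U = r_Dτ/(r_Uτ) = r_D/r_U = 7.44.

7.44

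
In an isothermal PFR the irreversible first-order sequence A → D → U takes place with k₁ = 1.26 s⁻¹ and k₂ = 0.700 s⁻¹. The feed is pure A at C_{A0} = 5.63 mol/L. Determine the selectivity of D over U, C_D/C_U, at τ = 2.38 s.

0.491

For first-order series with pure A initially, C_D(τ) = k₁C_{A0}/(k₂−k₁)·(e^(−k₁τ) − e^(−k₂τ)).
e^(−k₁τ) = e^(−1.26×2.38) = e^(−2.999) = 0.04985; e^(−k₂τ) = e^(−1.666) = 0.1890.
C_D = 1.26×5.63/(0.700−1.26) × (0.04985−0.1890) = (-12.67)×(-0.1392) = 1.763 mol/L.
C_A = C_{A0}e^(−k₁τ) = 0.2806 mol/L, so C_U = C_{A0}−C_A−C_D = 3.587 mol/L; C_D/C_U = 0.491.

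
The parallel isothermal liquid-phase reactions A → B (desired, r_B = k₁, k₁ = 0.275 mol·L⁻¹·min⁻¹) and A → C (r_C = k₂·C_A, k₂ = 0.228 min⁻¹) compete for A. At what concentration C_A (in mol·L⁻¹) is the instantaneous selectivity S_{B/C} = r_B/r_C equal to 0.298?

4.05 mol·L⁻¹

S_{B/C} = (k₁/k₂)·C_A⁻¹ ⇒ C_A = (S·k₂/k₁)^(-1).
= (0.298×0.228/0.275)^(-1) = (0.2471)^(-1) = 4.05 mol·L⁻¹.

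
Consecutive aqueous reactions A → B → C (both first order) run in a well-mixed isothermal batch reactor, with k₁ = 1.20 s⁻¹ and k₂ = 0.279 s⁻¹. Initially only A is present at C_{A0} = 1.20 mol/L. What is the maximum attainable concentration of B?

At the optimum, C_{B,max}/C_{A0} = (k₁/k₂)^[k₂/(k₂−k₁)].
= (1.20/0.279)^(0.279/(0.279−1.20)) = (4.301)^(-0.3029) = 0.6428.
C_{B,max} = 0.6428×1.20 = 0.771 mol/L.

0.771 mol/L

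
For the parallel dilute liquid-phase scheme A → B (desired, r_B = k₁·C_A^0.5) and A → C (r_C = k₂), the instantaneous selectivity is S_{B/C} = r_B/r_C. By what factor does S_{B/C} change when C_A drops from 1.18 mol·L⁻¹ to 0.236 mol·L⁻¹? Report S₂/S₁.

S_{B/C} = (k₁/k₂)·C_A^0.5, so S₂/S₁ = (C_{A,2}/C_{A,1})^0.5.
= (0.236/1.18)^0.5 = (0.2000)^0.5 = 0.447.

0.447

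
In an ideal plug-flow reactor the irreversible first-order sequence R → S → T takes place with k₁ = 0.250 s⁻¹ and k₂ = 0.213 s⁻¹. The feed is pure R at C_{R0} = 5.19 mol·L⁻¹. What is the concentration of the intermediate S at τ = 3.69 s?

Solving the coupled first-order balances gives C_S(τ) = [k₁/(k₂−k₁)]·C_{R0}·(e^(−k₁τ) − e^(−k₂τ)).
e^(−k₁τ) = e^(−0.250×3.69) = e^(−0.9225) = 0.3975; e^(−k₂τ) = e^(−0.7860) = 0.4557.
C_S = 0.250×5.19/(0.213−0.250) × (0.3975−0.4557) = (-35.07)×(-0.05815) = 2.039 mol·L⁻¹.

2.04 mol·L⁻¹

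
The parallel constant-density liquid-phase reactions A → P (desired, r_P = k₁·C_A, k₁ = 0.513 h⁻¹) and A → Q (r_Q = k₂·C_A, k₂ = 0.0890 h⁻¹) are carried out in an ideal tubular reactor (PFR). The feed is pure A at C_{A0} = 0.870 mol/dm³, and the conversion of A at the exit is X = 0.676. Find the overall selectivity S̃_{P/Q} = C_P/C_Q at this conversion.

C_A = C_{A0}(1−X) = 0.2819 mol/dm³.
Both paths are first order in A, so the instantaneous fraction to P is constant: dC_P/d(−C_A) = k₁/(k₁+k₂) = 0.8522.
C_P = 0.8522·(C_{A0}−C_A) = 0.8522×0.5881 = 0.501 mol/dm³.
C_Q = (C_{A0}−C_A)−C_P = 0.08695 mol/dm³; S̃_{P/Q} = 0.5012/0.08695 = 5.76.

5.76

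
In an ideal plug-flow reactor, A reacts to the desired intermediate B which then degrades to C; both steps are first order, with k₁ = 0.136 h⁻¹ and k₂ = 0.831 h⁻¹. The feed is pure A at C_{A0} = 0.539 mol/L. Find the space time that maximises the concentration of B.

For first-order series the maximum of C_B occurs at τ_opt = ln(k₂/k₁)/(k₂−k₁).
= ln(0.831/0.136)/(0.831−0.136) = ln(6.110)/0.6950 = 1.810/0.6950 = 2.60 h.

2.60 h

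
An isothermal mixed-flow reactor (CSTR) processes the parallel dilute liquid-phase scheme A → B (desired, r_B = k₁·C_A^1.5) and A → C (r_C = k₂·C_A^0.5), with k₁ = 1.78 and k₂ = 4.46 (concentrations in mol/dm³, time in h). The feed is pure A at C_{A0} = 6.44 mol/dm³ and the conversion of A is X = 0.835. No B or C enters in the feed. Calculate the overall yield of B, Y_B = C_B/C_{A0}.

0.249

Exit C_A = C_{A0}(1−X) = 6.44×0.165 = 1.063 mol/dm³.
In a CSTR the entire volume is at exit conditions, so r_B = 1.78×1.063^1.5 = 1.950 and r_C = 4.46×1.063^0.5 = 4.597.
Fraction of consumed A going to B: r_B/(r_B+r_C) = 0.2978.
C_B = 0.2978·C_{A0}·X = 0.2978×6.44×0.835 = 1.60 mol/dm³; Y_B = C_B/C_{A0} = 0.249.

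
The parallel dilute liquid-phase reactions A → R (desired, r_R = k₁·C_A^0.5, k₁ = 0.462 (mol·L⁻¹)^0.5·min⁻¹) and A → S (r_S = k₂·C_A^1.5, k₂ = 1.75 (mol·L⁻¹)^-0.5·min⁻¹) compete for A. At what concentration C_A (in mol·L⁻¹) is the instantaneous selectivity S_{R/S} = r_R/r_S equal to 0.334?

S_{R/S} = (k₁/k₂)·C_A⁻¹ ⇒ C_A = (S·k₂/k₁)^(-1).
= (0.334×1.75/0.462)^(-1) = (1.265)^(-1) = 0.790 mol·L⁻¹.

0.790 mol·L⁻¹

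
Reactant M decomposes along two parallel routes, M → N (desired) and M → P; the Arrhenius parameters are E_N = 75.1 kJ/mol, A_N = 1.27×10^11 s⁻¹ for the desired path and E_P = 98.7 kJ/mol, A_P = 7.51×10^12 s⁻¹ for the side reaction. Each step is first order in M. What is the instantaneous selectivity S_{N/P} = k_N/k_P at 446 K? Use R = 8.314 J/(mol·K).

9.82

Since both paths have the same order in M, the concentration cancels and S_{N/P} = k_N/k_P = (A_N/A_P)·exp[(E_P−E_N)/(RT)].
(E_P−E_N)/(RT) = (98.7−75.1)×10³/(8.314×446) = 23600/3708 = 6.365.
k_N/k_P = (1.27×10^11/7.51×10^12)·exp(6.365) = 0.01691 × 580.9 = 9.82.
Since E_N < E_P, lowering the temperature improves selectivity toward N.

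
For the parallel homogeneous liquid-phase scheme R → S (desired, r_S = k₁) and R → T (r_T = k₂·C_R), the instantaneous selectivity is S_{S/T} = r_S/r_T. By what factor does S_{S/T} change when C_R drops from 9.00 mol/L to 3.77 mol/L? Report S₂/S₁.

S_{S/T} = (k₁/k₂)·C_R⁻¹, so S₂/S₁ = (C_{R,2}/C_{R,1})⁻¹.
= 9.00/3.77 = 2.39.

2.39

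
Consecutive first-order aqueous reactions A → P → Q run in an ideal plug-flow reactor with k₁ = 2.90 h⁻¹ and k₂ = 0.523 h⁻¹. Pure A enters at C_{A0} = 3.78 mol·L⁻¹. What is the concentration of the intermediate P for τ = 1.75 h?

1.82 mol·L⁻¹

For first-order series with pure A initially, C_P(τ) = k₁C_{A0}/(k₂−k₁)·(e^(−k₁τ) − e^(−k₂τ)).
e^(−k₁τ) = e^(−2.90×1.75) = e^(−5.075) = 0.006251; e^(−k₂τ) = e^(−0.9153) = 0.4004.
C_P = 2.90×3.78/(0.523−2.90) × (0.006251−0.4004) = (-4.612)×(-0.3942) = 1.818 mol·L⁻¹.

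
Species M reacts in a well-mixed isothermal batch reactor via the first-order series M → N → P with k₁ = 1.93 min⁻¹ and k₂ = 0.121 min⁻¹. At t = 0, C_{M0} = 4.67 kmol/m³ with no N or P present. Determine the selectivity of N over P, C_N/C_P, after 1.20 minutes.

9.74

Solving the coupled first-order balances gives C_N(t) = [k₁/(k₂−k₁)]·C_{M0}·(e^(−k₁t) − e^(−k₂t)).
e^(−k₁t) = e^(−1.93×1.20) = e^(−2.316) = 0.09867; e^(−k₂t) = e^(−0.1452) = 0.8648.
C_N = 1.93×4.67/(0.121−1.93) × (0.09867−0.8648) = (-4.982)×(-0.7662) = 3.817 kmol/m³.
C_M = C_{M0}e^(−k₁t) = 0.4608 kmol/m³, so C_P = C_{M0}−C_M−C_N = 0.3918 kmol/m³; C_N/C_P = 9.74.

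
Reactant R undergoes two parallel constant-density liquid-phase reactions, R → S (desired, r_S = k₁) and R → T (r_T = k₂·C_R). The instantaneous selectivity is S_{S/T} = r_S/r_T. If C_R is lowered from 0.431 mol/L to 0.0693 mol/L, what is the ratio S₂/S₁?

S_{S/T} = (k₁/k₂)·C_R⁻¹, so S₂/S₁ = (C_{R,2}/C_{R,1})⁻¹.
= 0.431/0.0693 = 6.22.

6.22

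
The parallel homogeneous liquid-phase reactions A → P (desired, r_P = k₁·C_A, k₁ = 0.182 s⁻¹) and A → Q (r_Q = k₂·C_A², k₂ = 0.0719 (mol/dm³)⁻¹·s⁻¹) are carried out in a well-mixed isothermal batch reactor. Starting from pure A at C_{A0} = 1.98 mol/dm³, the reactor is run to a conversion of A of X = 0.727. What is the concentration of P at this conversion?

0.973 mol/dm³

C_A = C_{A0}(1−X) = 0.5405 mol/dm³.
Along a PFR/batch, dC_P/dC_A = −r_P/(r_P+r_Q) = −k₁/(k₁+k₂·C_A).
Integrating from C_{A0} to C_A: C_P = (0.182/0.0719)·ln[(0.182+0.0719·1.98)/(0.182+0.0719·0.541)] = 2.531·ln(0.3244/0.2209) = 0.9728 mol/dm³.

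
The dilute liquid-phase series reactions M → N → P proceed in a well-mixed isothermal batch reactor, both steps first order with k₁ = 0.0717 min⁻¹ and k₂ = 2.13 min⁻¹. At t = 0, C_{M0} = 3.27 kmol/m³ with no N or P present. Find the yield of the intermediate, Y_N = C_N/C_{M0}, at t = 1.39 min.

For first-order series with pure M initially, C_N(t) = k₁C_{M0}/(k₂−k₁)·(e^(−k₁t) − e^(−k₂t)).
e^(−k₁t) = e^(−0.0717×1.39) = e^(−0.09966) = 0.9051; e^(−k₂t) = e^(−2.961) = 0.05178.
C_N = 0.0717×3.27/(2.13−0.0717) × (0.9051−0.05178) = 0.1139×0.8534 = 0.09721 kmol/m³.
Y_N = C_N/C_{M0} = 0.09721/3.27 = 0.0297.

0.0297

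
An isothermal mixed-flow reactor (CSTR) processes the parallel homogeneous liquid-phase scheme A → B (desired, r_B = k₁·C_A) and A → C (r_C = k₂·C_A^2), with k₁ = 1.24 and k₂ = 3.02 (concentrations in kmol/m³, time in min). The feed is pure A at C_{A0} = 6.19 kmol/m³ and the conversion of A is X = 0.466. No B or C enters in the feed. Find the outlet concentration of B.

0.319 kmol/m³

Exit C_A = C_{A0}(1−X) = 6.19×0.534 = 3.305 kmol/m³.
In a CSTR the entire volume is at exit conditions, so r_B = 1.24×3.305 = 4.099 and r_C = 3.02×3.305^2 = 33.00.
Fraction of consumed A going to B: r_B/(r_B+r_C) = 0.1105.
C_B = 0.1105·C_{A0}·X = 0.1105×6.19×0.466 = 0.319 kmol/m³.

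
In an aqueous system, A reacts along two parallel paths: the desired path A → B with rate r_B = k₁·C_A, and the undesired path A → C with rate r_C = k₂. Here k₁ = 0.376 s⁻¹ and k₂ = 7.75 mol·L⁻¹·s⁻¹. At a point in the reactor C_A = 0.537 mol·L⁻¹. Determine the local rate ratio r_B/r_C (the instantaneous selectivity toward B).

S_{B/C} = r_B/r_C = (k₁·C_A)/(k₂) = (k₁/k₂)·C_A.
= (0.376×0.5370) / (7.75) = 0.2019/7.750 = 0.0261.

0.0261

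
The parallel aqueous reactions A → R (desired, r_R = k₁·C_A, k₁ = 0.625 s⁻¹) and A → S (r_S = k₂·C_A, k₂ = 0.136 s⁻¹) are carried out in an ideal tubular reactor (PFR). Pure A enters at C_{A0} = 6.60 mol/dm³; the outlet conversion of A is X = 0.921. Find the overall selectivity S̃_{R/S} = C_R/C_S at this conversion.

4.60

C_A = C_{A0}(1−X) = 0.5214 mol/dm³.
Both paths are first order in A, so the instantaneous fraction to R is constant: dC_R/d(−C_A) = k₁/(k₁+k₂) = 0.8213.
C_R = 0.8213·(C_{A0}−C_A) = 0.8213×6.079 = 4.99 mol/dm³.
C_S = (C_{A0}−C_A)−C_R = 1.086 mol/dm³; S̃_{R/S} = 4.992/1.086 = 4.60.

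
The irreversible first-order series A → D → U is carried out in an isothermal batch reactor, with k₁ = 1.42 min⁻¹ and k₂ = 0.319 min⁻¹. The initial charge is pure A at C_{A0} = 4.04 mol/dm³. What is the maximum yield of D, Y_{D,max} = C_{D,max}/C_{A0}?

0.649

For a first-order series the maximum intermediate yield is C_{D,max}/C_{A0} = (k₁/k₂)^[k₂/(k₂−k₁)].
= (1.42/0.319)^(0.319/(0.319−1.42)) = (4.451)^(-0.2897) = 0.6488.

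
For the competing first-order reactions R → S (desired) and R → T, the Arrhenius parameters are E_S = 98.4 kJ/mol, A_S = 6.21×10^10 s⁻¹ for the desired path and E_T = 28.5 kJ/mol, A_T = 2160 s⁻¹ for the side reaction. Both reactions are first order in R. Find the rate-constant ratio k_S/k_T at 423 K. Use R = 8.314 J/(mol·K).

0.0671

Since both paths have the same order in R, the concentration cancels and S_{S/T} = k_S/k_T = (A_S/A_T)·exp[(E_T−E_S)/(RT)].
(E_T−E_S)/(RT) = (28.5−98.4)×10³/(8.314×423) = -69900/3517 = -19.88.
k_S/k_T = (6.21×10^10/2160)·exp(-19.88) = 2.875×10^7 × 2.333×10^-9 = 0.0671.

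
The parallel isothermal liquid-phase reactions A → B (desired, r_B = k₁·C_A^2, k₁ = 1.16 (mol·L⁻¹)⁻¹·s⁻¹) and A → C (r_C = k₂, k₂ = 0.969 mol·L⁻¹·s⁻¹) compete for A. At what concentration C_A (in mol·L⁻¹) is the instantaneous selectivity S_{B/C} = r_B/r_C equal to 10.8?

3.00 mol·L⁻¹

S_{B/C} = (k₁/k₂)·C_A^2 ⇒ C_A = (S·k₂/k₁)^(0.5).
= (10.8×0.969/1.16)^(0.5) = (9.022)^(0.5) = 3.00 mol·L⁻¹.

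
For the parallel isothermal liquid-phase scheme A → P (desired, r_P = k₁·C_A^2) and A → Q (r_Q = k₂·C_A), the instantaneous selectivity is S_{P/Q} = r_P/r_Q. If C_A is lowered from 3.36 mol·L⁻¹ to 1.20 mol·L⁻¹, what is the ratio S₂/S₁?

S_{P/Q} = (k₁/k₂)·C_A, so S₂/S₁ = (C_{A,2}/C_{A,1}).
= 1.20/3.36 = 0.357.
Selectivity toward P falls as C_A falls — high-concentration operation is favoured.

0.357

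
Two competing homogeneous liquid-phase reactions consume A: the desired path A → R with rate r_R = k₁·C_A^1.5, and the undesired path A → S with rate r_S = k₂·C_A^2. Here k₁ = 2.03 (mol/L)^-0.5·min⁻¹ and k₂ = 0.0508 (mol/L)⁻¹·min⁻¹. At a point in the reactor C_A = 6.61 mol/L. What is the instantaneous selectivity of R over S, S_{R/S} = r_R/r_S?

S_{R/S} = r_R/r_S = (k₁·C_A^1.5)/(k₂·C_A^2) = (k₁/k₂)·C_A^-0.5.
= (2.03×6.610^1.5) / (0.0508×6.610^2) = 34.50/2.220 = 15.5.
The undesired path is higher order in A, so low C_A (CSTR or dilute feed) favours R.

15.5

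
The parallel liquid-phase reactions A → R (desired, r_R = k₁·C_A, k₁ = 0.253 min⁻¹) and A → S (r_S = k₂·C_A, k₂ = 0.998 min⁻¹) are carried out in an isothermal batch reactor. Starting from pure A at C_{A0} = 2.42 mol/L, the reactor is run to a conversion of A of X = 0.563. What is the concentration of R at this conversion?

0.276 mol/L

C_A = C_{A0}(1−X) = 1.058 mol/L.
Both paths are first order in A, so the instantaneous fraction to R is constant: dC_R/d(−C_A) = k₁/(k₁+k₂) = 0.2022.
C_R = 0.2022·(C_{A0}−C_A) = 0.2022×1.362 = 0.276 mol/L.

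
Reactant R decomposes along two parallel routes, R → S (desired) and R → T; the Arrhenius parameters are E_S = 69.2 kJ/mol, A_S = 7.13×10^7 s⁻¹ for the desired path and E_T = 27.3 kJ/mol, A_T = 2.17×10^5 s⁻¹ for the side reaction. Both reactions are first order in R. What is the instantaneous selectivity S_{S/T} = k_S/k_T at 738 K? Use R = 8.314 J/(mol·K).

0.356

Since both paths have the same order in R, the concentration cancels and S_{S/T} = k_S/k_T = (A_S/A_T)·exp[(E_T−E_S)/(RT)].
(E_T−E_S)/(RT) = (27.3−69.2)×10³/(8.314×738) = -41900/6136 = -6.829.
k_S/k_T = (7.13×10^7/2.17×10^5)·exp(-6.829) = 328.6 × 0.001082 = 0.356.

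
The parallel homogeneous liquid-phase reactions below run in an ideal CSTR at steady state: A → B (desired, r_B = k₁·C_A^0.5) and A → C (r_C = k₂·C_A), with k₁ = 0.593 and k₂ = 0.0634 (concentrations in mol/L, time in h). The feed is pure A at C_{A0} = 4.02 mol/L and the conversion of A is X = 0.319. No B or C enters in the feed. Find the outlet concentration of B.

Exit C_A = C_{A0}(1−X) = 4.02×0.681 = 2.738 mol/L.
A CSTR operates uniformly at the exit composition, giving r_B = 0.9812 and r_C = 0.1736 (each k·C_A^n at C_A = 2.738).
Fraction of consumed A going to B: r_B/(r_B+r_C) = 0.8497.
C_B = 0.8497·C_{A0}·X = 0.8497×4.02×0.319 = 1.09 mol/L.

1.09 mol/L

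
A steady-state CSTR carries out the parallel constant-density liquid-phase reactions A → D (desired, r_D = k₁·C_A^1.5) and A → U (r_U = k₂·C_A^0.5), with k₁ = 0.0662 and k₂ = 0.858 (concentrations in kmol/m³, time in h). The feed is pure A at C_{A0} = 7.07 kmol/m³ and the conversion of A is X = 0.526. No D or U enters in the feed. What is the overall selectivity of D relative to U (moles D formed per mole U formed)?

Exit C_A = C_{A0}(1−X) = 7.07×0.474 = 3.351 kmol/m³.
A CSTR operates uniformly at the exit composition, giving r_D = 0.4061 and r_U = 1.571 (each k·C_A^n at C_A = 3.351).
Overall selectivity = C_D/C_U = r_Dτ/(r_Uτ) = r_D/r_U = 0.259.

0.259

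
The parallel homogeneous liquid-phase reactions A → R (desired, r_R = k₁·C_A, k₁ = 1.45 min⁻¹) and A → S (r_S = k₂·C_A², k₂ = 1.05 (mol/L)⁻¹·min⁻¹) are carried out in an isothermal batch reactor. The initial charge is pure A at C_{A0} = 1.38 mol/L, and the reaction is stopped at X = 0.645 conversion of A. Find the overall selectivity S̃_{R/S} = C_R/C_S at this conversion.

1.52

C_A = C_{A0}(1−X) = 0.4899 mol/L.
Along a PFR/batch, dC_R/dC_A = −r_R/(r_R+r_S) = −k₁/(k₁+k₂·C_A).
Integrating from C_{A0} to C_A: C_R = (1.45/1.05)·ln[(1.45+1.05·1.38)/(1.45+1.05·0.490)] = 1.381·ln(2.899/1.964) = 0.5374 mol/L.
C_S = (C_{A0}−C_A)−C_R = 0.3527 mol/L; S̃_{R/S} = 0.5374/0.3527 = 1.52.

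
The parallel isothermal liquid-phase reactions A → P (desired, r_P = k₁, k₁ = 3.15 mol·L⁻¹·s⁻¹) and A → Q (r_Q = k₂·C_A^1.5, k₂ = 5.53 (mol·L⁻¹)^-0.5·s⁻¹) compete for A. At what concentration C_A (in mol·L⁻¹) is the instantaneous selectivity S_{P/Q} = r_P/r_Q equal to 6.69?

S_{P/Q} = (k₁/k₂)·C_A^-1.5 ⇒ C_A = (S·k₂/k₁)^(1/(-1.5)).
= (6.69×5.53/3.15)^(-0.6667) = (11.74)^(-0.6667) = 0.194 mol·L⁻¹.

0.194 mol·L⁻¹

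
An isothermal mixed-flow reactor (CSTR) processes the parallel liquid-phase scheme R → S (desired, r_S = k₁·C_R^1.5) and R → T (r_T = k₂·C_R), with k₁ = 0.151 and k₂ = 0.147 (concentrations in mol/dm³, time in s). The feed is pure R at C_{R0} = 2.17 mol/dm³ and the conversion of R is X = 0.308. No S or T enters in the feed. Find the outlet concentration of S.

0.372 mol/dm³

Exit C_R = C_{R0}(1−X) = 2.17×0.692 = 1.502 mol/dm³.
Rates in a CSTR are evaluated at the outlet concentration: r_S = 0.151×1.502^1.5 = 0.2779, r_T = 0.147×1.502 = 0.2207.
Fraction of consumed R going to S: r_S/(r_S+r_T) = 0.5573.
C_S = 0.5573·C_{R0}·X = 0.5573×2.17×0.308 = 0.372 mol/dm³.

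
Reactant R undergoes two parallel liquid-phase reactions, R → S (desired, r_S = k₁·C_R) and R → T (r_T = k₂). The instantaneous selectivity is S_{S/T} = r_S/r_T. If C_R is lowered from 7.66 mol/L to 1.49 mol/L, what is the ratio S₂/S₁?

S_{S/T} = (k₁/k₂)·C_R, so S₂/S₁ = (C_{R,2}/C_{R,1}).
= 1.49/7.66 = 0.195.
Selectivity toward S falls as C_R falls — high-concentration operation is favoured.

0.195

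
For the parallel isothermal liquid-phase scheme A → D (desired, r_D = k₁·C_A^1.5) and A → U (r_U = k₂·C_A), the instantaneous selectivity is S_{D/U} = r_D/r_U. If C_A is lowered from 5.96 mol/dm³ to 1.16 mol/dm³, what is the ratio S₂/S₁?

0.441

S_{D/U} = (k₁/k₂)·C_A^0.5, so S₂/S₁ = (C_{A,2}/C_{A,1})^0.5.
= (1.16/5.96)^0.5 = (0.1946)^0.5 = 0.441.
Selectivity toward D falls as C_A falls — high-concentration operation is favoured.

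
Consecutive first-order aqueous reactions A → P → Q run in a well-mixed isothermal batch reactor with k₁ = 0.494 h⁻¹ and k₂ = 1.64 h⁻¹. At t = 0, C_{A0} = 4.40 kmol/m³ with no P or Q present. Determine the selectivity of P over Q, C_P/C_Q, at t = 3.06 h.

0.134

Solving the coupled first-order balances gives C_P(t) = [k₁/(k₂−k₁)]·C_{A0}·(e^(−k₁t) − e^(−k₂t)).
e^(−k₁t) = e^(−0.494×3.06) = e^(−1.512) = 0.2205; e^(−k₂t) = e^(−5.018) = 0.006615.
C_P = 0.494×4.40/(1.64−0.494) × (0.2205−0.006615) = 1.897×0.2139 = 0.4058 kmol/m³.
C_A = C_{A0}e^(−k₁t) = 0.9704 kmol/m³, so C_Q = C_{A0}−C_A−C_P = 3.024 kmol/m³; C_P/C_Q = 0.134.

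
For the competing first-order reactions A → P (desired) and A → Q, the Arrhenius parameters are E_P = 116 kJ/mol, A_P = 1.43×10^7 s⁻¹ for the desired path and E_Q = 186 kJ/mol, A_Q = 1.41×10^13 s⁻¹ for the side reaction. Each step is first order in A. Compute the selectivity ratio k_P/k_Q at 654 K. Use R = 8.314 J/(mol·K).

Since both paths have the same order in A, the concentration cancels and S_{P/Q} = k_P/k_Q = (A_P/A_Q)·exp[(E_Q−E_P)/(RT)].
(E_Q−E_P)/(RT) = (186−116)×10³/(8.314×654) = 70000/5437 = 12.87.
k_P/k_Q = (1.43×10^7/1.41×10^13)·exp(12.87) = 1.014×10^-6 × 3.900×10^5 = 0.396.
Since E_P < E_Q, lowering the temperature improves selectivity toward P.

0.396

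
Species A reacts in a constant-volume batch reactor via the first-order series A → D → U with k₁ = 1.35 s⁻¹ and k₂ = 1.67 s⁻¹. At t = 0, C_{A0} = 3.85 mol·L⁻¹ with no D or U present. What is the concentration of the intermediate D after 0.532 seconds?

Solving the coupled first-order balances gives C_D(t) = [k₁/(k₂−k₁)]·C_{A0}·(e^(−k₁t) − e^(−k₂t)).
e^(−k₁t) = e^(−1.35×0.532) = e^(−0.7182) = 0.4876; e^(−k₂t) = e^(−0.8884) = 0.4113.
C_D = 1.35×3.85/(1.67−1.35) × (0.4876−0.4113) = 16.24×0.07633 = 1.240 mol·L⁻¹.

1.24 mol·L⁻¹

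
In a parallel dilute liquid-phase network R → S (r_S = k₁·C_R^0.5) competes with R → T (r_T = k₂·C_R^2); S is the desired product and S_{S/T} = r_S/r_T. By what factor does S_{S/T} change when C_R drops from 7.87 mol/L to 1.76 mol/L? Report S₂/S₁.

9.46

S_{S/T} = (k₁/k₂)·C_R^-1.5, so S₂/S₁ = (C_{R,2}/C_{R,1})^-1.5.
= (1.76/7.87)^(-1.5) = (0.2236)^(-1.5) = 9.46.
Selectivity toward S rises as C_R falls — low-concentration operation is favoured.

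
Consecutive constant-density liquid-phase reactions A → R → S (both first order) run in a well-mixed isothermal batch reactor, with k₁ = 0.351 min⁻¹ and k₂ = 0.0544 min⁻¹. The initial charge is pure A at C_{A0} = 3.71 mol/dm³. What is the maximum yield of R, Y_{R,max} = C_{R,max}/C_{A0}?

Evaluating C_R at t_opt = ln(k₂/k₁)/(k₂−k₁) gives C_{R,max}/C_{A0} = (k₁/k₂)^[k₂/(k₂−k₁)].
= (0.351/0.0544)^(0.0544/(0.0544−0.351)) = (6.452)^(-0.1834) = 0.7104.

0.710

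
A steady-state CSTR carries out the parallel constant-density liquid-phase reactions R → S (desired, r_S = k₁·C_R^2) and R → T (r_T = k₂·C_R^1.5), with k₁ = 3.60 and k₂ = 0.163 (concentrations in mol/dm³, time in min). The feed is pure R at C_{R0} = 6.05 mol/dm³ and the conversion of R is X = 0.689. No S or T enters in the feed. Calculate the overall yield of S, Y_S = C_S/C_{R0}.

Exit C_R = C_{R0}(1−X) = 6.05×0.311 = 1.882 mol/dm³.
Rates in a CSTR are evaluated at the outlet concentration: r_S = 3.60×1.882^2 = 12.74, r_T = 0.163×1.882^1.5 = 0.4207.
Fraction of consumed R going to S: r_S/(r_S+r_T) = 0.9680.
C_S = 0.9680·C_{R0}·X = 0.9680×6.05×0.689 = 4.04 mol/dm³; Y_S = C_S/C_{R0} = 0.667.

0.667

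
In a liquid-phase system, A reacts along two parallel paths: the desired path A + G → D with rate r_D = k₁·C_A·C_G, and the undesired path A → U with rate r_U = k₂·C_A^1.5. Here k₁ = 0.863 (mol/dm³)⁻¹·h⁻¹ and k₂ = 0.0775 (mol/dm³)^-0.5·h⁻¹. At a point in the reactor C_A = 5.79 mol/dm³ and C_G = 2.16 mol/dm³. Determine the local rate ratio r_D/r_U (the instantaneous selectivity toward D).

10.00

S_{D/U} = r_D/r_U = (k₁·C_A·C_G)/(k₂·C_A^1.5) = (k₁/k₂)·C_A^-0.5·C_G.
= (0.863×5.790×2.160) / (0.0775×5.790^1.5) = 10.79/1.080 = 10.00.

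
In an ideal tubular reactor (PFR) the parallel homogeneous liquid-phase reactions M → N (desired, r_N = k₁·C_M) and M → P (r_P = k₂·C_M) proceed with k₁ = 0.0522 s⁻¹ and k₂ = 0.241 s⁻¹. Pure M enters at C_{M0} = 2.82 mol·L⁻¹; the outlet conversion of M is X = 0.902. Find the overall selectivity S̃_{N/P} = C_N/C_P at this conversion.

0.217

C_M = C_{M0}(1−X) = 0.2764 mol·L⁻¹.
Both paths are first order in M, so the instantaneous fraction to N is constant: dC_N/d(−C_M) = k₁/(k₁+k₂) = 0.1780.
C_N = 0.1780·(C_{M0}−C_M) = 0.1780×2.544 = 0.453 mol·L⁻¹.
C_P = (C_{M0}−C_M)−C_N = 2.091 mol·L⁻¹; S̃_{N/P} = 0.4529/2.091 = 0.217.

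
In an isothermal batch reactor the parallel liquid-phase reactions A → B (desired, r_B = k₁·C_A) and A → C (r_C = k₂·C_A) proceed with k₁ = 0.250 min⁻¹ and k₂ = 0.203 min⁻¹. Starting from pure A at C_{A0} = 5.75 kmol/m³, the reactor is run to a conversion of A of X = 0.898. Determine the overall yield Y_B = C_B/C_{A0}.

0.496

C_A = C_{A0}(1−X) = 0.5865 kmol/m³.
Both paths are first order in A, so the instantaneous fraction to B is constant: dC_B/d(−C_A) = k₁/(k₁+k₂) = 0.5519.
C_B = 0.5519·(C_{A0}−C_A) = 0.5519×5.163 = 2.85 kmol/m³.
Y_B = C_B/C_{A0} = 2.850/5.75 = 0.496.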